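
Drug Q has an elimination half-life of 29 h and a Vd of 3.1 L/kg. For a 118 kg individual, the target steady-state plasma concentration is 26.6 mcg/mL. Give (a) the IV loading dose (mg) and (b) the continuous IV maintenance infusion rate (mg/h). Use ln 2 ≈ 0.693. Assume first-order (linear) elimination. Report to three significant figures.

Vd = 3.1 L/kg × 118 kg = 365.8 L
LD = Vd × C = 365.8 × 26.6 = 9730 mg
CL = 0.693 × Vd / t½ = 0.693 × 365.8 / 29 = 8.741 L/h
Infusion rate = CL × Css = 8.741 × 26.6 = 232.5 mg/h

(a) 9730 mg; (b) 233 mg/h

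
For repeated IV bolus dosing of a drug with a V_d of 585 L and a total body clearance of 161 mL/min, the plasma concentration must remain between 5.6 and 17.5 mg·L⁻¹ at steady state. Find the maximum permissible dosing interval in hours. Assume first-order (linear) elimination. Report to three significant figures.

CL = 161 mL/min = 161 × 0.06 = 9.660 L/h
k = CL / Vd = 9.660 / 585.0 = 0.01651 h⁻¹
Between IV bolus doses, concentration decays as C = C₀·e^(−kτ), so C_peak/C_trough = e^(kτ).
τ_max = ln(C_peak/C_trough) / k = ln(17.5/5.6) / 0.01651 = 1.139 / 0.01651 = 68.99 h

69.0 h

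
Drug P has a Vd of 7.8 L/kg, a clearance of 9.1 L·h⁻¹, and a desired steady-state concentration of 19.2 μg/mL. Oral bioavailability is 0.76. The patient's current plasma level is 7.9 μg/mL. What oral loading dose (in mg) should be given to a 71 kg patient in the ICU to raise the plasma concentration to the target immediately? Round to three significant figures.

8230 mg

Total Vd = 7.8 × 71 = 553.8 L
Concentration deficit ΔC = 19.2 − 7.9 = 11.30 mg/L
LD = Vd × ΔC / F = 553.8 × 11.30 / 0.76 = 8234 mg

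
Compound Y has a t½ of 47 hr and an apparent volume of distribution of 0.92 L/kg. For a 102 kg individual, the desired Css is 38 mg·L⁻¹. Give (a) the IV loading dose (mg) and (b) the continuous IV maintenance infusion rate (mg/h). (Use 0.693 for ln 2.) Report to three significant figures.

(a) 3570 mg; (b) 52.6 mg/h

Vd = 0.92 L/kg × 102 kg = 93.84 L
LD = Vd × C = 93.84 × 38 = 3566 mg
CL = 0.693 × Vd / t½ = 0.693 × 93.84 / 47 = 1.384 L/h
Infusion rate = CL × Css = 1.384 × 38 = 52.59 mg/h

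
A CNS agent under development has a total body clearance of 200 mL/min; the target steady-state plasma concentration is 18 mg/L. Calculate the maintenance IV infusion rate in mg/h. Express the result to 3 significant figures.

CL = 200 mL/min = 200 × 0.06 = 12.00 L/h
R₀ = 12.00 × 18 = 216.0 mg/h

216 mg/h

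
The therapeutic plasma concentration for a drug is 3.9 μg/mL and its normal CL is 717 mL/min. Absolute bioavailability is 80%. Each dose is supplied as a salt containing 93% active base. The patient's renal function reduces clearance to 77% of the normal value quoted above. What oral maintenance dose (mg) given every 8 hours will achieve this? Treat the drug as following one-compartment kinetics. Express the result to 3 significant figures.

1390 mg

Convert clearance: 717 mL/min × 60 min/h ÷ 1000 mL/L = 43.02 L/h
Patient clearance = 0.77 × 43.02 = 33.13 L/h
D = CL × Css × τ / F / S = 33.13 × 3.9 × 8 / 0.8 / 0.93 = 1389 mg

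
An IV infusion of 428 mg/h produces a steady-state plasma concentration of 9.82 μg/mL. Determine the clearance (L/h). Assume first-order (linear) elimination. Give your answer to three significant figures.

At steady state, infusion rate = CL × Css, so CL = rate / Css.
CL = 428 / 9.82 = 43.58 L/h

43.6 L/h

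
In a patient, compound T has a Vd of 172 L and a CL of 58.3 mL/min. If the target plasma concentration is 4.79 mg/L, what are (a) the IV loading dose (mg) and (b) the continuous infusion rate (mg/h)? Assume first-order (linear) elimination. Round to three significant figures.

Loading dose = Vd × C = 172.0 × 4.79 = 823.9 mg
Convert clearance: 58.3 mL/min × 60 min/h ÷ 1000 mL/L = 3.498 L/h
Maintenance: replace elimination → rate = CL × Css = 3.498 × 4.79 = 16.76 mg/h

(a) 824 mg; (b) 16.8 mg/h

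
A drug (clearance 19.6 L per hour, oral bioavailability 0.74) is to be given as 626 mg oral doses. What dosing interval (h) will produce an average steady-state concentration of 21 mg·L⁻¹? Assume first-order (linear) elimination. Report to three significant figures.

1.13 h

F·D/τ = CL·Css → τ = F·D / (CL·Css).
τ = 0.74 × 626 / (19.6 × 21) = 1.125 h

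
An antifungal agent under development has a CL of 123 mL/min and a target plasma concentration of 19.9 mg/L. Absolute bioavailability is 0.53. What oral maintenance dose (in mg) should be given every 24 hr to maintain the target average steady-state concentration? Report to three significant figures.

CL = 123 mL/min = 123 × 0.06 = 7.380 L/h
At steady state, dose per interval replaces the amount cleared in that interval: F·D/τ = CL·Css.
D = CL × Css × τ / F = 7.380 × 19.9 × 24 / 0.53 = 6650 mg

6650 mg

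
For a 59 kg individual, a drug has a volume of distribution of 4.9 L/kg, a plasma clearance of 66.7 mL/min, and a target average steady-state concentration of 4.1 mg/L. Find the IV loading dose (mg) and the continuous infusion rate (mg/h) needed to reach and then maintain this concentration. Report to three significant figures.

(a) 1190 mg; (b) 16.4 mg/h

Vd = 4.9 L/kg × 59 kg = 289.1 L
Loading dose = Vd × C = 289.1 × 4.1 = 1185 mg
Convert clearance: 66.7 mL/min × 60 min/h ÷ 1000 mL/L = 4.002 L/h
Maintenance infusion rate = CL × Css = 4.002 × 4.1 = 16.41 mg/h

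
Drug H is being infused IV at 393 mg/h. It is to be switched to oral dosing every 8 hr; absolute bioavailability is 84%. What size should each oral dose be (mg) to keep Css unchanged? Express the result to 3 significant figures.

To maintain the same Css, the systemic dosing rate must be unchanged: F·D/τ = infusion rate.
D = rate × τ / F = 393 × 8 / 0.84 = 3743 mg

3740 mg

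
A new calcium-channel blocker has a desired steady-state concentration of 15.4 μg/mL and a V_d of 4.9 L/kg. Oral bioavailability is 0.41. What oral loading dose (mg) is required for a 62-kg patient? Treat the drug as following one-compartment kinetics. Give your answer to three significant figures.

Total Vd = 4.9 × 62 = 303.8 L
LD = Vd × C / F = 303.8 × 15.40 / 0.41 = 11410 mg

11400 mg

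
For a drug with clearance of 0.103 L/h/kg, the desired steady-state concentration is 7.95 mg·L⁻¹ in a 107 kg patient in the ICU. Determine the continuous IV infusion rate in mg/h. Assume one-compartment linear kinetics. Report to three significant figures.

CL = 0.103 L/h/kg × 107 kg = 11.02 L/h
At steady state, infusion rate equals elimination rate: rate in = CL × Css.
Infusion rate = CL · Css = 11.02 L/h × 7.95 mg/L = 87.61 mg/h

87.6 mg/h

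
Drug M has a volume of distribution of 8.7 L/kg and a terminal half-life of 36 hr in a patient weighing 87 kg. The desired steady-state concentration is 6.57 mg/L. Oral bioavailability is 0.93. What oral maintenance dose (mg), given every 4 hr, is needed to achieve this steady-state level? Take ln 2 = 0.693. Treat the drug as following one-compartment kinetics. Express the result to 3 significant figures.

Vd = 8.7 L/kg × 87 kg = 756.9 L
k = 0.693/36 = 0.01925 h⁻¹, so CL = k·Vd = 0.01925 × 756.9 = 14.57 L/h
D = CL × Css × τ / F = 14.57 × 6.57 × 4 / 0.93 = 411.7 mg

412 mg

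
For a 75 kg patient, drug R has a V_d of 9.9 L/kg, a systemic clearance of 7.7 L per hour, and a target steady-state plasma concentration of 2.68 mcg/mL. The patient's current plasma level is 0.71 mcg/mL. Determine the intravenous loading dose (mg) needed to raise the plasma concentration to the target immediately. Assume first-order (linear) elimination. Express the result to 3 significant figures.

Vd = 9.9 L/kg × 75 kg = 742.5 L
Loading dose depends on Vd (not clearance): it fills the distribution volume.
Concentration deficit ΔC = 2.68 − 0.71 = 1.970 mg/L
LD = Vd × ΔC = 742.5 × 1.970 = 1463 mg

1460 mg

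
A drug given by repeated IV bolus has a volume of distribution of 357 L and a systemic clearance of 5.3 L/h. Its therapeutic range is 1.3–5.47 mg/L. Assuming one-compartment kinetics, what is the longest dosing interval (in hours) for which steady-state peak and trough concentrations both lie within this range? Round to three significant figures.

k = CL / Vd = 5.300 / 357.0 = 0.01485 h⁻¹
Between IV bolus doses, concentration decays as C = C₀·e^(−kτ), so C_peak/C_trough = e^(kτ).
τ_max = ln(C_peak/C_trough) / k = ln(5.47/1.3) / 0.01485 = 1.437 / 0.01485 = 96.77 h

96.8 h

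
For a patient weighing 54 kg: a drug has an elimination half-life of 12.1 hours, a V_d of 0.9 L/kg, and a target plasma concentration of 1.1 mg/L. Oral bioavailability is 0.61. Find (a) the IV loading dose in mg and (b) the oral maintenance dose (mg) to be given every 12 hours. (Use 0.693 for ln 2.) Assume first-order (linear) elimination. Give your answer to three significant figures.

Total Vd = 0.9 × 54 = 48.60 L
LD = Vd × C = 48.60 × 1.1 = 53.46 mg
CL = 0.693 × Vd / t½ = 0.693 × 48.60 / 12.1 = 2.783 L/h
D = CL × Css × τ / F = 2.783 × 1.1 × 12 / 0.61 = 60.22 mg

(a) 53.5 mg; (b) 60.2 mg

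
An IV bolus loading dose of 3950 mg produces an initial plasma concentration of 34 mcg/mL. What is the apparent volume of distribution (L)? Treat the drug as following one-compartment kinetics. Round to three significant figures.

116 L

Immediately after an IV bolus, C₀ = Dose / Vd, so Vd = Dose / C₀.
Vd = 3950 / 34 = 116.2 L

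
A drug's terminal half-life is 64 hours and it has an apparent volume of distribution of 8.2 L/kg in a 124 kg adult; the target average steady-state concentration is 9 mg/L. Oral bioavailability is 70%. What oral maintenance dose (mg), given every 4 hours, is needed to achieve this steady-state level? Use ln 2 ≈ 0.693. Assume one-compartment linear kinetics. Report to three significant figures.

566 mg

Vd = 8.2 L/kg × 124 kg = 1017 L
CL = ln 2 · Vd / t½ = 0.693 × 1017 / 64 = 11.01 L/h
D = CL × Css × τ / F = 11.01 × 9 × 4 / 0.7 = 566.2 mg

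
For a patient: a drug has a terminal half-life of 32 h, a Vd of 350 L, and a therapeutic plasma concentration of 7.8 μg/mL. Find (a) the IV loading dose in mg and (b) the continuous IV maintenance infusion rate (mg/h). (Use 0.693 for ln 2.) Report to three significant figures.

(a) 2730 mg; (b) 59.1 mg/h

LD = Vd × C = 350.0 × 7.8 = 2730 mg
CL = 0.693 × Vd / t½ = 0.693 × 350.0 / 32 = 7.580 L/h
Infusion rate = CL × Css = 7.580 × 7.8 = 59.12 mg/h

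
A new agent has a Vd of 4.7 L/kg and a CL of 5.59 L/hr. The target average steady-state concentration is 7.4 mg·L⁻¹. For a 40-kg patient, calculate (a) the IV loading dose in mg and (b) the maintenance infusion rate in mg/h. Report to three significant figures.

Total Vd = 4.7 × 40 = 188.0 L
Loading: fill Vd to C_target → 188.0 L × 7.4 mg/L = 1391 mg
Infusion rate = 5.590 L/h × 7.4 mg/L = 41.37 mg/h

(a) 1390 mg; (b) 41.4 mg/h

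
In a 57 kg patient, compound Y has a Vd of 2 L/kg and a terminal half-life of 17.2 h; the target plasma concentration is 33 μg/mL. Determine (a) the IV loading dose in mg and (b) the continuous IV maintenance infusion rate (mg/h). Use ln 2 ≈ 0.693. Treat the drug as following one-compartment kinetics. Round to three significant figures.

(a) 3760 mg; (b) 152 mg/h

Total Vd = 2 × 57 = 114.0 L
LD = Vd × C = 114.0 × 33 = 3762 mg
CL = 0.693 × Vd / t½ = 0.693 × 114.0 / 17.2 = 4.593 L/h
Infusion rate = CL × Css = 4.593 × 33 = 151.6 mg/h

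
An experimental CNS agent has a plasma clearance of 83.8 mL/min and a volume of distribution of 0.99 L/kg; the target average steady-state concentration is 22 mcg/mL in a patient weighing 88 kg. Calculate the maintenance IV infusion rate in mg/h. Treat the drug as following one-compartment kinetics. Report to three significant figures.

CL = 83.8 mL/min × 60/1000 = 5.028 L/h
At steady state, infusion rate equals elimination rate: rate in = CL × Css.
Infusion rate = CL · Css = 5.028 L/h × 22 mg/L = 110.6 mg/h

111 mg/h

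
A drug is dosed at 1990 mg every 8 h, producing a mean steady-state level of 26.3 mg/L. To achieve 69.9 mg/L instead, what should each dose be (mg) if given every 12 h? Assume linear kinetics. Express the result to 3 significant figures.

7930 mg

For first-order elimination, Css ∝ F·D/(CL·τ); F and CL are unchanged, so Css ∝ D/τ.
D₂ = D₁ × (Css,target / Css,current) × (τ₂/τ₁) = 1990 × (69.9/26.3) × (12/8) = 7934 mg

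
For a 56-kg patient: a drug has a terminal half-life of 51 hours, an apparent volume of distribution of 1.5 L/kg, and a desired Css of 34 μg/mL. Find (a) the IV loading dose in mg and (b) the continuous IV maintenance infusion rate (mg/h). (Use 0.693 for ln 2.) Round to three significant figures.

(a) 2860 mg; (b) 38.8 mg/h

Total Vd = 1.5 × 56 = 84.00 L
LD = Vd × C = 84.00 × 34 = 2856 mg
CL = 0.693 × Vd / t½ = 0.693 × 84.00 / 51 = 1.141 L/h
Infusion rate = CL × Css = 1.141 × 34 = 38.79 mg/h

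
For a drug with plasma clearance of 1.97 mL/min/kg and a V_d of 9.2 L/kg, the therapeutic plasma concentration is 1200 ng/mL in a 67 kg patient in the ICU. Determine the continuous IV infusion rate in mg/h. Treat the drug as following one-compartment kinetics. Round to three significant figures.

9.50 mg/h

CL = 1.97 mL/min/kg × 67 kg = 132.0 mL/min = 132.0 × 60/1000 = 7.920 L/h
C = 1200 ng/mL = 1.200 mg/L
Vd does not affect the maintenance rate; only clearance governs steady-state input.
Infusion rate = CL · Css = 7.920 L/h × 1.2 mg/L = 9.504 mg/h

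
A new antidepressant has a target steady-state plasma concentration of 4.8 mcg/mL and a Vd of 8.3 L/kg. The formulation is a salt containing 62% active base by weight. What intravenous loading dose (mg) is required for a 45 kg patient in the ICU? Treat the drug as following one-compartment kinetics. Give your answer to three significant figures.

Vd = 8.3 L/kg × 45 kg = 373.5 L
The loading dose fills Vd to the target concentration.
LD = Vd × C / S = 373.5 × 4.800 / 0.62 = 2892 mg

2890 mg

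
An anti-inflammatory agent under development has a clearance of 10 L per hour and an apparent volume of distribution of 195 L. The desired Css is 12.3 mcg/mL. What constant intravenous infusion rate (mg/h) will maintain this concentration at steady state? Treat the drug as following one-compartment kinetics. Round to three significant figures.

At steady state, infusion rate equals elimination rate: rate in = CL × Css.
R₀ = 10.00 × 12.3 = 123.0 mg/h

123 mg/h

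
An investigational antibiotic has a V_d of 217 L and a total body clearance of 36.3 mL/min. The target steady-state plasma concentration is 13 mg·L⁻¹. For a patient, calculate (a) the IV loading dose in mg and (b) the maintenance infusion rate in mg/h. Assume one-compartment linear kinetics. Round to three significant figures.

(a) 2820 mg; (b) 28.3 mg/h

Loading: fill Vd to C_target → 217.0 L × 13 mg/L = 2821 mg
CL = 36.3 mL/min = 36.3 × 0.06 = 2.178 L/h
Maintenance: replace elimination → rate = CL × Css = 2.178 × 13 = 28.31 mg/h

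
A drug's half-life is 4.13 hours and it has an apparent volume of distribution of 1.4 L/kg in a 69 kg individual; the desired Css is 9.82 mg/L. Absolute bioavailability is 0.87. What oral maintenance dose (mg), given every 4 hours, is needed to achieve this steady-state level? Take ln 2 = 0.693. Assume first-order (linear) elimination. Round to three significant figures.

Total Vd = 1.4 × 69 = 96.60 L
k = 0.693/4.13 = 0.1678 h⁻¹, so CL = k·Vd = 0.1678 × 96.60 = 16.21 L/h
D = CL × Css × τ / F = 16.21 × 9.82 × 4 / 0.87 = 731.9 mg

732 mg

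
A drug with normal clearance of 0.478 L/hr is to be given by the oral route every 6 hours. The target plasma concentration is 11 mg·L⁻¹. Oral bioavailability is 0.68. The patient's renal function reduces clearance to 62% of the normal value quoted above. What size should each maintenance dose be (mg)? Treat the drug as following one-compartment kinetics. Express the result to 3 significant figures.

Patient clearance = 0.62 × 0.4780 = 0.2964 L/h
D = CL × Css × τ / F = 0.2964 × 11 × 6 / 0.68 = 28.77 mg

28.8 mg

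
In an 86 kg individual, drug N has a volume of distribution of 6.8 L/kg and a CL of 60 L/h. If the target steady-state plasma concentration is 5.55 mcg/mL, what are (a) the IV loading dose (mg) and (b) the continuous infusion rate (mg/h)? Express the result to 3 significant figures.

(a) 3250 mg; (b) 333 mg/h

Total Vd = 6.8 × 86 = 584.8 L
Loading: fill Vd to C_target → 584.8 L × 5.55 mg/L = 3246 mg
Maintenance infusion rate = CL × Css = 60.00 × 5.55 = 333.0 mg/h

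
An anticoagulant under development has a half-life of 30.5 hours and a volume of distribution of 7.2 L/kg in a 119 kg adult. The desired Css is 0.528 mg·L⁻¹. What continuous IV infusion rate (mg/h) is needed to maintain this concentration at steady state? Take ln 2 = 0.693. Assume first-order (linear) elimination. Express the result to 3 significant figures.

Vd(total) = 119 kg × 7.2 L/kg = 856.8 L
CL = 0.693 × Vd / t½ = 0.693 × 856.8 / 30.5 = 19.47 L/h
Infusion rate = CL × Css = 19.47 × 0.528 = 10.28 mg/h

10.3 mg/h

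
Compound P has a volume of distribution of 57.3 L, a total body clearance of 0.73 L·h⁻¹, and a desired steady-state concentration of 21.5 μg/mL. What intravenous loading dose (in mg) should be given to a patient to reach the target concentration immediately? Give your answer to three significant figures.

LD = Vd × C = 57.30 × 21.50 = 1232 mg

1230 mg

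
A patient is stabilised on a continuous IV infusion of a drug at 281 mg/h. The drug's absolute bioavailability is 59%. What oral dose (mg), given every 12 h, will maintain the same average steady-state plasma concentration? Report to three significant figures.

5720 mg

To maintain the same Css, the systemic dosing rate must be unchanged: F·D/τ = infusion rate.
D = rate × τ / F = 281 × 12 / 0.59 = 5715 mg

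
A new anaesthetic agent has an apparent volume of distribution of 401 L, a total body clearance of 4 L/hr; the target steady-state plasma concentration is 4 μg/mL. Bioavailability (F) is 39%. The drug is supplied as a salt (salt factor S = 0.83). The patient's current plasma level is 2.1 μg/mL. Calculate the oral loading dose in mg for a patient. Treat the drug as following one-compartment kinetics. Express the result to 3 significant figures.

The loading dose fills Vd to the target concentration.
Concentration deficit ΔC = 4 − 2.1 = 1.900 mg/L
LD = Vd × ΔC / F / S = 401.0 × 1.900 / 0.39 / 0.83 = 2354 mg

2350 mg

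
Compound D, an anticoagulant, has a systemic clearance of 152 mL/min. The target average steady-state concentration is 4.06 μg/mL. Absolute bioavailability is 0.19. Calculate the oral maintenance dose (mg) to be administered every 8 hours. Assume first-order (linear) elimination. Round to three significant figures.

CL = 152 mL/min = 152 × 0.06 = 9.120 L/h
D = CL × Css × τ / F = 9.120 × 4.06 × 8 / 0.19 = 1559 mg

1560 mg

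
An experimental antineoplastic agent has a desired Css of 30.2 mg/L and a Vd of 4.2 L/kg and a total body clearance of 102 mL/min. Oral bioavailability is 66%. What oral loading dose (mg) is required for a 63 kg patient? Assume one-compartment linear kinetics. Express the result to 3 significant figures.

12100 mg

Vd(total) = 63 kg × 4.2 L/kg = 264.6 L
LD = Vd × C / F = 264.6 × 30.20 / 0.66 = 12110 mg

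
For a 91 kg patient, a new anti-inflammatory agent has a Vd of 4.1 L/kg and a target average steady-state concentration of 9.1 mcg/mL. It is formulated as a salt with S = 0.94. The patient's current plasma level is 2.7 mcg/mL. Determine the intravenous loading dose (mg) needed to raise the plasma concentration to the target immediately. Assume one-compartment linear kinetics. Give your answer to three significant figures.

2540 mg

Vd(total) = 91 kg × 4.1 L/kg = 373.1 L
Concentration deficit ΔC = 9.1 − 2.7 = 6.400 mg/L
LD = Vd × ΔC / S = 373.1 × 6.400 / 0.94 = 2540 mg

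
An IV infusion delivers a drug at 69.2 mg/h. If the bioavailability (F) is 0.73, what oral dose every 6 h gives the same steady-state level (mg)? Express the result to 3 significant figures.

569 mg

To maintain the same Css, the systemic dosing rate must be unchanged: F·D/τ = infusion rate.
D = rate × τ / F = 69.2 × 6 / 0.73 = 568.8 mg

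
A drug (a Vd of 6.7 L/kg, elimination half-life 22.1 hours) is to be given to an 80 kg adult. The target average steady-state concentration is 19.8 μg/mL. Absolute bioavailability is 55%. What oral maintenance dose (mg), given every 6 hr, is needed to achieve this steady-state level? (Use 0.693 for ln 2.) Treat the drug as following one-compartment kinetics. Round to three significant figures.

Vd(total) = 80 kg × 6.7 L/kg = 536.0 L
CL = ln 2 · Vd / t½ = 0.693 × 536.0 / 22.1 = 16.81 L/h
D = CL × Css × τ / F = 16.81 × 19.8 × 6 / 0.55 = 3631 mg

3630 mg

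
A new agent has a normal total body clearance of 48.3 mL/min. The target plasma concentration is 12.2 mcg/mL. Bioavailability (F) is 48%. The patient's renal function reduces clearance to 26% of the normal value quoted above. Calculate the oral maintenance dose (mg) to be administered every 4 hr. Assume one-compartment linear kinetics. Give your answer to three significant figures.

76.6 mg

CL = 48.3 mL/min × 60/1000 = 2.898 L/h
Patient clearance = 0.26 × 2.898 = 0.7535 L/h
At steady state, dose per interval replaces the amount cleared in that interval: F·D/τ = CL·Css.
D = CL × Css × τ / F = 0.7535 × 12.2 × 4 / 0.48 = 76.61 mg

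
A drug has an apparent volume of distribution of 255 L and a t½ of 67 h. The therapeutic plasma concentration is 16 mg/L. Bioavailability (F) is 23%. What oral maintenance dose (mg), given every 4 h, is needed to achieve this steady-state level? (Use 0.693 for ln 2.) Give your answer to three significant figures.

CL = 0.693 × Vd / t½ = 0.693 × 255.0 / 67 = 2.638 L/h
D = CL × Css × τ / F = 2.638 × 16 × 4 / 0.23 = 734.1 mg

734 mg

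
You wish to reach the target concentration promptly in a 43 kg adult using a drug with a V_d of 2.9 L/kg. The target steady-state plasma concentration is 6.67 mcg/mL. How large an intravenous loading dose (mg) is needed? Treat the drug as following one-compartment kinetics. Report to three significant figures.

Vd(total) = 43 kg × 2.9 L/kg = 124.7 L
The loading dose fills Vd to the target concentration.
LD = Vd × C = 124.7 × 6.670 = 831.7 mg

832 mg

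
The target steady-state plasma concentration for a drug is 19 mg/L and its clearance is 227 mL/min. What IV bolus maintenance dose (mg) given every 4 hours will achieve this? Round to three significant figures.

CL = 227 mL/min = 227 × 0.06 = 13.62 L/h
D = CL × Css × τ = 13.62 × 19 × 4 = 1035 mg

1040 mg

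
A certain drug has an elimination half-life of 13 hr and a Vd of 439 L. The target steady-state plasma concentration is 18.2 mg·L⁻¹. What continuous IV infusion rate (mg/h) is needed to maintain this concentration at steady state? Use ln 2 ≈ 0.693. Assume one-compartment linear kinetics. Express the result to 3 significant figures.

426 mg/h

CL = ln 2 · Vd / t½ = 0.693 × 439.0 / 13 = 23.40 L/h
Infusion rate = CL × Css = 23.40 × 18.2 = 425.9 mg/h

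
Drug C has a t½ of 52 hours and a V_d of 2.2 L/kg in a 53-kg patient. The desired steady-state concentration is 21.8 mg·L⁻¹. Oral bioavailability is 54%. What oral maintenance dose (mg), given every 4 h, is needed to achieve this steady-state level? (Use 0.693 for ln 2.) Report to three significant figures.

Total Vd = 2.2 × 53 = 116.6 L
k = 0.693/52 = 0.01333 h⁻¹, so CL = k·Vd = 0.01333 × 116.6 = 1.554 L/h
D = CL × Css × τ / F = 1.554 × 21.8 × 4 / 0.54 = 250.9 mg

251 mg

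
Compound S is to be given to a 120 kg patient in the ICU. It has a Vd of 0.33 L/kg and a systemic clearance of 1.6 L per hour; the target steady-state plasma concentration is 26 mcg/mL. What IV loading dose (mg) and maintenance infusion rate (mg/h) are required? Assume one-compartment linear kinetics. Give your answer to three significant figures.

Vd = 0.33 L/kg × 120 kg = 39.60 L
Loading: fill Vd to C_target → 39.60 L × 26 mg/L = 1030 mg
Maintenance: replace elimination → rate = CL × Css = 1.600 × 26 = 41.60 mg/h

(a) 1030 mg; (b) 41.6 mg/h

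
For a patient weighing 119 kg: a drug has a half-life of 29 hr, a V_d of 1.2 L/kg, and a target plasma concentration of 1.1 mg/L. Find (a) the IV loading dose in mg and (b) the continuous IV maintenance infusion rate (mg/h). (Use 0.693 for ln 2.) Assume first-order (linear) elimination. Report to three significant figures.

Vd(total) = 119 kg × 1.2 L/kg = 142.8 L
LD = Vd × C = 142.8 × 1.1 = 157.1 mg
CL = 0.693 × Vd / t½ = 0.693 × 142.8 / 29 = 3.412 L/h
Infusion rate = CL × Css = 3.412 × 1.1 = 3.753 mg/h

(a) 157 mg; (b) 3.75 mg/h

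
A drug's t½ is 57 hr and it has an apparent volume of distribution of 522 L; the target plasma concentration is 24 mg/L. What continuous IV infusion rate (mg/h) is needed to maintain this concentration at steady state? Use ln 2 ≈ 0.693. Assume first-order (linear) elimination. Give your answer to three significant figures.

152 mg/h

CL = 0.693 × Vd / t½ = 0.693 × 522.0 / 57 = 6.346 L/h
Infusion rate = CL × Css = 6.346 × 24 = 152.3 mg/h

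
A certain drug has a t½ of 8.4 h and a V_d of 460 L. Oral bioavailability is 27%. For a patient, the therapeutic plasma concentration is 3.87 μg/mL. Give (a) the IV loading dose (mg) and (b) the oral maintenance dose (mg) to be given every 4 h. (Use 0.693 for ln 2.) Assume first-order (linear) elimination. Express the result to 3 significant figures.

(a) 1780 mg; (b) 2180 mg

LD = Vd × C = 460.0 × 3.87 = 1780 mg
CL = 0.693 × Vd / t½ = 0.693 × 460.0 / 8.4 = 37.95 L/h
D = CL × Css × τ / F = 37.95 × 3.87 × 4 / 0.27 = 2176 mg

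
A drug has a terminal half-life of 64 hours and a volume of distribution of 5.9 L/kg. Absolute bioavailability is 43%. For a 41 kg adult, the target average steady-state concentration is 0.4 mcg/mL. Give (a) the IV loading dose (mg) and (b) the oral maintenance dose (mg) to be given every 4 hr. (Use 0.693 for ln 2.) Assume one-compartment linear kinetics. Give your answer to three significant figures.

Total Vd = 5.9 × 41 = 241.9 L
LD = Vd × C = 241.9 × 0.4 = 96.76 mg
CL = 0.693 × Vd / t½ = 0.693 × 241.9 / 64 = 2.619 L/h
D = CL × Css × τ / F = 2.619 × 0.4 × 4 / 0.43 = 9.745 mg

(a) 96.8 mg; (b) 9.75 mg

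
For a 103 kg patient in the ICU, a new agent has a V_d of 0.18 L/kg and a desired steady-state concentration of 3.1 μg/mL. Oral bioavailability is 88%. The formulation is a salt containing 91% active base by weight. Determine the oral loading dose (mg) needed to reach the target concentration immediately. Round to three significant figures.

71.8 mg

Vd = 0.18 L/kg × 103 kg = 18.54 L
LD = Vd × C / F / S = 18.54 × 3.100 / 0.88 / 0.91 = 71.77 mg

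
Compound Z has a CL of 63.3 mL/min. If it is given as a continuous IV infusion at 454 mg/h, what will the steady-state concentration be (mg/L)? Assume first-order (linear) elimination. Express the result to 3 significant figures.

Convert clearance: 63.3 mL/min × 60 min/h ÷ 1000 mL/L = 3.798 L/h
Css = rate / CL = 454 / 3.798 = 119.5 mg/L

120 mg/L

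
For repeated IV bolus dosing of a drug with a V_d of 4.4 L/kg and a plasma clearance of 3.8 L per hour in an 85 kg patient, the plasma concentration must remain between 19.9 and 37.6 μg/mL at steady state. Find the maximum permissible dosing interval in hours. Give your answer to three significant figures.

Vd = 4.4 L/kg × 85 kg = 374.0 L
k = CL / Vd = 3.800 / 374.0 = 0.01016 h⁻¹
Between IV bolus doses, concentration decays as C = C₀·e^(−kτ), so C_peak/C_trough = e^(kτ).
τ_max = ln(C_peak/C_trough) / k = ln(37.6/19.9) / 0.01016 = 0.6363 / 0.01016 = 62.63 h

62.6 h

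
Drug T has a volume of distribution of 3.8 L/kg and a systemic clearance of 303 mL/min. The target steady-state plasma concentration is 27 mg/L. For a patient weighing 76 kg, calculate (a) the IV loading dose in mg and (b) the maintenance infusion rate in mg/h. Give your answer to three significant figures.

Total Vd = 3.8 × 76 = 288.8 L
LD = Vd · C_target = 288.8 × 27 = 7798 mg
CL = 303 mL/min = 303 × 0.06 = 18.18 L/h
Maintenance infusion rate = CL × Css = 18.18 × 27 = 490.9 mg/h

(a) 7800 mg; (b) 491 mg/h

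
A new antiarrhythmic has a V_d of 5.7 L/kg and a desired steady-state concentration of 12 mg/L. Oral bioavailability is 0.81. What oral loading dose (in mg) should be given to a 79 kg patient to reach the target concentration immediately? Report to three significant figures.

6670 mg

Total Vd = 5.7 × 79 = 450.3 L
LD = Vd × C / F = 450.3 × 12.00 / 0.81 = 6671 mg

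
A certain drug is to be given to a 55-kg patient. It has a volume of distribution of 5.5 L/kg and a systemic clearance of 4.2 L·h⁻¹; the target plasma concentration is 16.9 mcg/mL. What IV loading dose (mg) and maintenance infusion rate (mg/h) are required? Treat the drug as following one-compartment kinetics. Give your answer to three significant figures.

(a) 5110 mg; (b) 71.0 mg/h

Vd(total) = 55 kg × 5.5 L/kg = 302.5 L
LD = Vd · C_target = 302.5 × 16.9 = 5112 mg
Infusion rate = 4.200 L/h × 16.9 mg/L = 70.98 mg/h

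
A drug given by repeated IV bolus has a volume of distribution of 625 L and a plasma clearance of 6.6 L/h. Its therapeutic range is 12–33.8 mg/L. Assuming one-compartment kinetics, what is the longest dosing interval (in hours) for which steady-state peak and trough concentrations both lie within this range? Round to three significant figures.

k = CL / Vd = 6.600 / 625.0 = 0.01056 h⁻¹
Between IV bolus doses, concentration decays as C = C₀·e^(−kτ), so C_peak/C_trough = e^(kτ).
τ_max = ln(C_peak/C_trough) / k = ln(33.8/12) / 0.01056 = 1.036 / 0.01056 = 98.11 h

98.1 h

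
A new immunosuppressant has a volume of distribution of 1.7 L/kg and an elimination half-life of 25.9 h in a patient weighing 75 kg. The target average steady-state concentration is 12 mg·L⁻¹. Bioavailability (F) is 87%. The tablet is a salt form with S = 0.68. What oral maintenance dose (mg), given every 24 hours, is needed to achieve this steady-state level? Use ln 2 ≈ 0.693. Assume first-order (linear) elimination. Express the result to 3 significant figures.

Vd = 1.7 L/kg × 75 kg = 127.5 L
CL = ln 2 · Vd / t½ = 0.693 × 127.5 / 25.9 = 3.411 L/h
D = CL × Css × τ / F / S = 3.411 × 12 × 24 / 0.87 / 0.68 = 1661 mg

1660 mg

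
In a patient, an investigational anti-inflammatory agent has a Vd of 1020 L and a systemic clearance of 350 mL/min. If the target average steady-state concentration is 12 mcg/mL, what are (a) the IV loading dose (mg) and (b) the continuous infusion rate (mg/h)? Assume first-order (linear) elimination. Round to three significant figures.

(a) 12200 mg; (b) 252 mg/h

Loading dose = Vd × C = 1020 × 12 = 12240 mg
Convert clearance: 350 mL/min × 60 min/h ÷ 1000 mL/L = 21.00 L/h
Maintenance infusion rate = CL × Css = 21.00 × 12 = 252.0 mg/h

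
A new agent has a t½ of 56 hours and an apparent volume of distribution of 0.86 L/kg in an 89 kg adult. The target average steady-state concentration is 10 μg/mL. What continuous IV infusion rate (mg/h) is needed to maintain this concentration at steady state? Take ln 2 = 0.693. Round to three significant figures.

9.47 mg/h

Total Vd = 0.86 × 89 = 76.54 L
CL = 0.693 × Vd / t½ = 0.693 × 76.54 / 56 = 0.9472 L/h
Infusion rate = CL × Css = 0.9472 × 10 = 9.472 mg/h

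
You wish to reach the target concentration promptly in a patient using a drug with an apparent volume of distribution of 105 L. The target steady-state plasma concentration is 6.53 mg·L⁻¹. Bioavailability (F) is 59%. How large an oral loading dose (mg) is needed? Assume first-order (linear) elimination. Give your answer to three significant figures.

1160 mg

LD = Vd × C / F = 105.0 × 6.530 / 0.59 = 1162 mg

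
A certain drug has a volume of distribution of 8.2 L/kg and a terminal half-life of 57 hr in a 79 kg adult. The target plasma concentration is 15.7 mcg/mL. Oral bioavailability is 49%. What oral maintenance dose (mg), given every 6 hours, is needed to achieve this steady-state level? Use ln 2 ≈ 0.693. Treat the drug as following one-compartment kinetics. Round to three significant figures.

Vd = 8.2 L/kg × 79 kg = 647.8 L
CL = 0.693 × Vd / t½ = 0.693 × 647.8 / 57 = 7.876 L/h
D = CL × Css × τ / F = 7.876 × 15.7 × 6 / 0.49 = 1514 mg

1510 mg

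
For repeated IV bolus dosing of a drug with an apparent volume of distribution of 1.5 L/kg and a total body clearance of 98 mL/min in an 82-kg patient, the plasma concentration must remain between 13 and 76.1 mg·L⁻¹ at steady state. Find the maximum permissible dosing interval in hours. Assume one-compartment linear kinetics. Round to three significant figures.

37.0 h

Vd = 1.5 L/kg × 82 kg = 123.0 L
CL = 98 mL/min = 98 × 0.06 = 5.880 L/h
k = CL / Vd = 5.880 / 123.0 = 0.04780 h⁻¹
Between IV bolus doses, concentration decays as C = C₀·e^(−kτ), so C_peak/C_trough = e^(kτ).
τ_max = ln(C_peak/C_trough) / k = ln(76.1/13) / 0.04780 = 1.767 / 0.04780 = 36.97 h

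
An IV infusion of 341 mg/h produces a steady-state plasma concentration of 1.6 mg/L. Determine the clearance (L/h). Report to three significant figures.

At steady state, infusion rate = CL × Css, so CL = rate / Css.
CL = 341 / 1.6 = 213.1 L/h

213 L/h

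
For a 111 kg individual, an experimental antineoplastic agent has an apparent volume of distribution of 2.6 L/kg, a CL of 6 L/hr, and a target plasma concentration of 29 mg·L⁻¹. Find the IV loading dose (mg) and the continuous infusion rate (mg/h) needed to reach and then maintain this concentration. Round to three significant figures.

Total Vd = 2.6 × 111 = 288.6 L
Loading dose = Vd × C = 288.6 × 29 = 8369 mg
Maintenance: replace elimination → rate = CL × Css = 6.000 × 29 = 174.0 mg/h

(a) 8370 mg; (b) 174 mg/h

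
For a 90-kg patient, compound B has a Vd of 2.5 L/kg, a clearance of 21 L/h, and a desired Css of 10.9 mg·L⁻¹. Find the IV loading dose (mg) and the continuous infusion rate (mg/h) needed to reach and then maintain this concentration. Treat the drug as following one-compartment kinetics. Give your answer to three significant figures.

Vd = 2.5 L/kg × 90 kg = 225.0 L
Loading dose = Vd × C = 225.0 × 10.9 = 2453 mg
Infusion rate = 21.00 L/h × 10.9 mg/L = 228.9 mg/h

(a) 2450 mg; (b) 229 mg/h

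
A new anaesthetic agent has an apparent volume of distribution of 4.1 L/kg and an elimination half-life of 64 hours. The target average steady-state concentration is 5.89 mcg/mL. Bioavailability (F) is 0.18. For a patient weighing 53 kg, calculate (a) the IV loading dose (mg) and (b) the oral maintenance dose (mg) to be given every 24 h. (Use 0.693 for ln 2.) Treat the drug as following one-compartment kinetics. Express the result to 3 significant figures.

Total Vd = 4.1 × 53 = 217.3 L
LD = Vd × C = 217.3 × 5.89 = 1280 mg
CL = 0.693 × Vd / t½ = 0.693 × 217.3 / 64 = 2.353 L/h
D = CL × Css × τ / F = 2.353 × 5.89 × 24 / 0.18 = 1848 mg

(a) 1280 mg; (b) 1850 mg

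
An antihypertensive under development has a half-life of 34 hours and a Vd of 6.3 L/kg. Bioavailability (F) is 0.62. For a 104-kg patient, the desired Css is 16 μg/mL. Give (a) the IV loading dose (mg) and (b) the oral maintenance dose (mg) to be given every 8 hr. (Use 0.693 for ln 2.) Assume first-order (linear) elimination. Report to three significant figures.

(a) 10500 mg; (b) 2760 mg

Vd = 6.3 L/kg × 104 kg = 655.2 L
LD = Vd × C = 655.2 × 16 = 10480 mg
CL = 0.693 × Vd / t½ = 0.693 × 655.2 / 34 = 13.35 L/h
D = CL × Css × τ / F = 13.35 × 16 × 8 / 0.62 = 2756 mg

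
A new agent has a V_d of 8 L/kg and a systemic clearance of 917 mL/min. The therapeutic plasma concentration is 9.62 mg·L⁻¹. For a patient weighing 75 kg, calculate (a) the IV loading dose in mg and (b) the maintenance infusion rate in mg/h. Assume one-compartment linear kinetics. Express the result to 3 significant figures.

Total Vd = 8 × 75 = 600.0 L
Loading dose = Vd × C = 600.0 × 9.62 = 5772 mg
CL = 917 mL/min × 60/1000 = 55.02 L/h
Maintenance: replace elimination → rate = CL × Css = 55.02 × 9.62 = 529.3 mg/h

(a) 5770 mg; (b) 529 mg/h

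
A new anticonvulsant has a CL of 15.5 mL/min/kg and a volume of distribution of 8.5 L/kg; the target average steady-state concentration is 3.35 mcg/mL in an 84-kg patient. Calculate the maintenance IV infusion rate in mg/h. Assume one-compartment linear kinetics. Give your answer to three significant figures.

CL = 15.5 mL/min/kg × 84 kg = 1302 mL/min = 1302 × 60/1000 = 78.12 L/h
Vd does not affect the maintenance rate; only clearance governs steady-state input.
Infusion rate = CL · Css = 78.12 L/h × 3.35 mg/L = 261.7 mg/h

262 mg/h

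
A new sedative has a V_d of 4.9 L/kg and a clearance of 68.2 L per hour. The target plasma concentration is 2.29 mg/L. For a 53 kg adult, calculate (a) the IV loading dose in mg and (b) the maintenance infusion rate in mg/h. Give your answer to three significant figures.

Total Vd = 4.9 × 53 = 259.7 L
Loading: fill Vd to C_target → 259.7 L × 2.29 mg/L = 594.7 mg
Maintenance infusion rate = CL × Css = 68.20 × 2.29 = 156.2 mg/h

(a) 595 mg; (b) 156 mg/h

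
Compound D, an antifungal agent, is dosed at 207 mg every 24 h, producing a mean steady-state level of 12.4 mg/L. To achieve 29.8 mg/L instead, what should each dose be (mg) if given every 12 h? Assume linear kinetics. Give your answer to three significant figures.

With linear kinetics, Css is proportional to dose rate (D/τ) at fixed clearance.
D₂ = D₁ × (Css,target / Css,current) × (τ₂/τ₁) = 207 × (29.8/12.4) × (12/24) = 248.7 mg

249 mg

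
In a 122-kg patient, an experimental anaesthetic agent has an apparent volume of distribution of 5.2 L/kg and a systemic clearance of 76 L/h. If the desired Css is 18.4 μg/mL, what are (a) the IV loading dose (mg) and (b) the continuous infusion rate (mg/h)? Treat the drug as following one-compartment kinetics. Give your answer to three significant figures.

Vd = 5.2 L/kg × 122 kg = 634.4 L
Loading: fill Vd to C_target → 634.4 L × 18.4 mg/L = 11670 mg
Infusion rate = 76.00 L/h × 18.4 mg/L = 1398 mg/h

(a) 11700 mg; (b) 1400 mg/h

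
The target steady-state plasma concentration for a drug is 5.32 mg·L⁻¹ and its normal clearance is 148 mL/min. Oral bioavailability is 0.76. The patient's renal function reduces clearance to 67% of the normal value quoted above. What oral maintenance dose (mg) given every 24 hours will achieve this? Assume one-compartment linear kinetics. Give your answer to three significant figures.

1000 mg

CL = 148 mL/min × 60/1000 = 8.880 L/h
Patient clearance = 0.67 × 8.880 = 5.950 L/h
At steady state, dose per interval replaces the amount cleared in that interval: F·D/τ = CL·Css.
D = CL × Css × τ / F = 5.950 × 5.32 × 24 / 0.76 = 999.6 mg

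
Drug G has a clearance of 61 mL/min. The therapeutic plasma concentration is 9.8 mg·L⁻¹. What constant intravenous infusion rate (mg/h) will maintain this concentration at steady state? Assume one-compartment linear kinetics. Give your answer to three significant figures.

35.9 mg/h

Convert clearance: 61 mL/min × 60 min/h ÷ 1000 mL/L = 3.660 L/h
At steady state, infusion rate equals elimination rate: rate in = CL × Css.
R₀ = 3.660 × 9.8 = 35.87 mg/h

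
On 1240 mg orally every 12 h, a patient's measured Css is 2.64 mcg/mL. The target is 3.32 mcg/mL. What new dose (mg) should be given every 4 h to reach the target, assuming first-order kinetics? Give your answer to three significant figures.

520 mg

For first-order elimination, Css ∝ F·D/(CL·τ); F and CL are unchanged, so Css ∝ D/τ.
D₂ = D₁ × (Css,target / Css,current) × (τ₂/τ₁) = 1240 × (3.32/2.64) × (4/12) = 519.8 mg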